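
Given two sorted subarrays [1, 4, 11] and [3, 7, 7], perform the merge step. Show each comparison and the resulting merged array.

Merging process:

Compare 1 vs 3: take 1 from left. Merged: [1]
Compare 4 vs 3: take 3 from right. Merged: [1, 3]
Compare 4 vs 7: take 4 from left. Merged: [1, 3, 4]
Compare 11 vs 7: take 7 from right. Merged: [1, 3, 4, 7]
Compare 11 vs 7: take 7 from right. Merged: [1, 3, 4, 7, 7]
Append remaining from left: [11]. Merged: [1, 3, 4, 7, 7, 11]

Final merged array: [1, 3, 4, 7, 7, 11]
Total comparisons: 5

The merged array is [1, 3, 4, 7, 7, 11], requiring 5 comparisons. The merge step runs in O(n) time where n is the total number of elements.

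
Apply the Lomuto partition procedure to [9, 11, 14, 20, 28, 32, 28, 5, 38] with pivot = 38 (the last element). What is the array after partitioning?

Lomuto partition with pivot = 38:

Initial array: [9, 11, 14, 20, 28, 32, 28, 5, 38]

arr[0]=9 <= 38: swap with position 0, array becomes [9, 11, 14, 20, 28, 32, 28, 5, 38]
arr[1]=11 <= 38: swap with position 1, array becomes [9, 11, 14, 20, 28, 32, 28, 5, 38]
arr[2]=14 <= 38: swap with position 2, array becomes [9, 11, 14, 20, 28, 32, 28, 5, 38]
arr[3]=20 <= 38: swap with position 3, array becomes [9, 11, 14, 20, 28, 32, 28, 5, 38]
arr[4]=28 <= 38: swap with position 4, array becomes [9, 11, 14, 20, 28, 32, 28, 5, 38]
arr[5]=32 <= 38: swap with position 5, array becomes [9, 11, 14, 20, 28, 32, 28, 5, 38]
arr[6]=28 <= 38: swap with position 6, array becomes [9, 11, 14, 20, 28, 32, 28, 5, 38]
arr[7]=5 <= 38: swap with position 7, array becomes [9, 11, 14, 20, 28, 32, 28, 5, 38]

Place pivot at position 8: [9, 11, 14, 20, 28, 32, 28, 5, 38]
Pivot position: 8

After partitioning with pivot 38, the array becomes [9, 11, 14, 20, 28, 32, 28, 5, 38]. The pivot is placed at index 8. All elements to the left of the pivot are <= 38, and all elements to the right are > 38.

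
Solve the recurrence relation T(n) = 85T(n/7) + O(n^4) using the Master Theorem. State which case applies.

Master Theorem for T(n) = 85T(n/7) + O(n^4):

a = 85, b = 7, c = 4
log_b(a) = log_7(85) = 2.2831

Case 3: c = 4 > log_7(85) = 2.2831
T(n) = O(n^4) = O(n^4)

For T(n) = 85T(n/7) + O(n^4): log_7(85) = 2.2831. This is Case 3 of the Master Theorem (c > log_b(a), work dominated by root), giving O(n^4).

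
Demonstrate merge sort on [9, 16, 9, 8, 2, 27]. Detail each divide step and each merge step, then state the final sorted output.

Merge sort trace:

Split: [9, 16, 9, 8, 2, 27] -> [9, 16, 9] and [8, 2, 27]
  Split: [9, 16, 9] -> [9] and [16, 9]
    Split: [16, 9] -> [16] and [9]
    Merge: [16] + [9] -> [9, 16]
  Merge: [9] + [9, 16] -> [9, 9, 16]
  Split: [8, 2, 27] -> [8] and [2, 27]
    Split: [2, 27] -> [2] and [27]
    Merge: [2] + [27] -> [2, 27]
  Merge: [8] + [2, 27] -> [2, 8, 27]
Merge: [9, 9, 16] + [2, 8, 27] -> [2, 8, 9, 9, 16, 27]

Final sorted array: [2, 8, 9, 9, 16, 27]

The merge sort proceeds by recursively splitting the array and merging sorted halves.
After all merges, the sorted array is [2, 8, 9, 9, 16, 27].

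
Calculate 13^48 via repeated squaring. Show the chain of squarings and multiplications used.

Computing 13^48 by squaring (build up from 13^1; each line after the first costs one multiplication):

13^1 = 13
13^2 = (13^1)^2 = 13^2 = 169
13^3 = 13 * 13^2 = 13 * 169 = 2197
13^6 = (13^3)^2 = 2197^2 = 4826809
13^12 = (13^6)^2 = 4826809^2 = 23298085122481
13^24 = (13^12)^2 = 23298085122481^2 = 542800770374370512771595361
13^48 = (13^24)^2 = 542800770374370512771595361^2 = 294632676319010105335586872991323185304149065116720321

Result: 294632676319010105335586872991323185304149065116720321
Multiplications needed: 6 (6 lines after 13^1)

13^48 = 294632676319010105335586872991323185304149065116720321. Using exponentiation by squaring, this requires 6 multiplications. The key idea: if the exponent is even, square the half-power; if odd, multiply by the base once.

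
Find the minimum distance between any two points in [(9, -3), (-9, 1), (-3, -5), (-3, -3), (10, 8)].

Computing all pairwise distances among 5 points:

d((9, -3), (-9, 1)) = 18.4391
d((9, -3), (-3, -5)) = 12.1655
d((9, -3), (-3, -3)) = 12.0
d((9, -3), (10, 8)) = 11.0454
d((-9, 1), (-3, -5)) = 8.4853
d((-9, 1), (-3, -3)) = 7.2111
d((-9, 1), (10, 8)) = 20.2485
d((-3, -5), (-3, -3)) = 2.0 <-- minimum
d((-3, -5), (10, 8)) = 18.3848
d((-3, -3), (10, 8)) = 17.0294

Closest pair: (-3, -5) and (-3, -3) with distance 2.0

The closest pair is (-3, -5) and (-3, -3) with Euclidean distance 2.0. For 5 points, brute-force pairwise comparison is shown above. For large n, the divide-and-conquer algorithm (sort by x, recurse on halves, check the dividing strip) achieves O(n log n).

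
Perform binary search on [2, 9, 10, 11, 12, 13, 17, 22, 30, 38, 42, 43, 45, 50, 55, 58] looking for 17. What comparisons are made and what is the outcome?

Binary search for 17 in [2, 9, 10, 11, 12, 13, 17, 22, 30, 38, 42, 43, 45, 50, 55, 58]:

lo=0, hi=15, mid=7, arr[mid]=22 -> 22 > 17, search left half
lo=0, hi=6, mid=3, arr[mid]=11 -> 11 < 17, search right half
lo=4, hi=6, mid=5, arr[mid]=13 -> 13 < 17, search right half
lo=6, hi=6, mid=6, arr[mid]=17 -> Found target at index 6!

Binary search finds 17 at index 6 after 4 comparisons. The search repeatedly halves the search space by comparing with the middle element.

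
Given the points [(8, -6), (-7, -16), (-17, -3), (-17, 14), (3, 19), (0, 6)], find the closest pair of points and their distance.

Computing all pairwise distances among 6 points:

d((8, -6), (-7, -16)) = 18.0278
d((8, -6), (-17, -3)) = 25.1794
d((8, -6), (-17, 14)) = 32.0156
d((8, -6), (3, 19)) = 25.4951
d((8, -6), (0, 6)) = 14.4222
d((-7, -16), (-17, -3)) = 16.4012
d((-7, -16), (-17, 14)) = 31.6228
d((-7, -16), (3, 19)) = 36.4005
d((-7, -16), (0, 6)) = 23.0868
d((-17, -3), (-17, 14)) = 17.0
d((-17, -3), (3, 19)) = 29.7321
d((-17, -3), (0, 6)) = 19.2354
d((-17, 14), (3, 19)) = 20.6155
d((-17, 14), (0, 6)) = 18.7883
d((3, 19), (0, 6)) = 13.3417 <-- minimum

Closest pair: (3, 19) and (0, 6) with distance 13.3417

The closest pair is (3, 19) and (0, 6) with Euclidean distance 13.3417. For 6 points, brute-force pairwise comparison is shown above. For large n, the divide-and-conquer algorithm (sort by x, recurse on halves, check the dividing strip) achieves O(n log n).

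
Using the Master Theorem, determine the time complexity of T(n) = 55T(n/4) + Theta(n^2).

Master Theorem for T(n) = 55T(n/4) + O(n^2):

a = 55, b = 4, c = 2
log_b(a) = log_4(55) = 2.8907

Case 1: c = 2 < log_4(55) = 2.8907
T(n) = O(n^(log_4 55))

For T(n) = 55T(n/4) + O(n^2): log_4(55) = 2.8907. This is Case 1 of the Master Theorem (c < log_b(a), work dominated by leaves), giving O(n^(log_4 55)).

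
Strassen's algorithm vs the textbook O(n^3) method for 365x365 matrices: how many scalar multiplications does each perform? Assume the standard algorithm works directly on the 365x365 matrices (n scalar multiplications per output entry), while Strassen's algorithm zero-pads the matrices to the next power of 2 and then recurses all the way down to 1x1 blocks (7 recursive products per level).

Matrix multiplication for 365x365 matrices:

Strassen's algorithm requires power-of-2 dimensions. Pad 365x365 to 512x512 (next power of 2).

Standard algorithm: 365^3 = 48627125 multiplications
Strassen's algorithm: 7^(log2(512)) = 7^9 = 40353607 multiplications
Savings: 48627125 - 40353607 = 8273518 multiplications

Standard: 48627125 multiplications (365^3). Strassen: 40353607 multiplications (7^9, after padding to 512x512). Strassen reduces 8 recursive multiplications to 7 at each level.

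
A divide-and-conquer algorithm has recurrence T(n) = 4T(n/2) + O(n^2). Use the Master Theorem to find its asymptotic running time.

Master Theorem for T(n) = 4T(n/2) + O(n^2):

a = 4, b = 2, c = 2
log_b(a) = log_2(4) = 2.0000

Case 2: c = 2 = log_2(4) = 2.0000
T(n) = O(n^2 log n) = O(n^2 log n)

For T(n) = 4T(n/2) + O(n^2): log_2(4) = 2.0000. This is Case 2 of the Master Theorem (c = log_b(a), equal work at all levels), giving O(n^2 log n).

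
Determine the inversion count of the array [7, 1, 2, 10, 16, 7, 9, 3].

Finding inversions in [7, 1, 2, 10, 16, 7, 9, 3]:

(0, 1): arr[0]=7 > arr[1]=1
(0, 2): arr[0]=7 > arr[2]=2
(0, 7): arr[0]=7 > arr[7]=3
(3, 5): arr[3]=10 > arr[5]=7
(3, 6): arr[3]=10 > arr[6]=9
(3, 7): arr[3]=10 > arr[7]=3
(4, 5): arr[4]=16 > arr[5]=7
(4, 6): arr[4]=16 > arr[6]=9
(4, 7): arr[4]=16 > arr[7]=3
(5, 7): arr[5]=7 > arr[7]=3
(6, 7): arr[6]=9 > arr[7]=3

Total inversions: 11

The array has 11 inversion(s): (0,1), (0,2), (0,7), (3,5), (3,6), (3,7), (4,5), (4,6), (4,7), (5,7), (6,7). Each pair (i,j) satisfies i < j and arr[i] > arr[j].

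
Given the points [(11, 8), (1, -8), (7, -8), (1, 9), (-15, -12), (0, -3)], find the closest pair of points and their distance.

Computing all pairwise distances among 6 points:

d((11, 8), (1, -8)) = 18.868
d((11, 8), (7, -8)) = 16.4924
d((11, 8), (1, 9)) = 10.0499
d((11, 8), (-15, -12)) = 32.8024
d((11, 8), (0, -3)) = 15.5563
d((1, -8), (7, -8)) = 6.0
d((1, -8), (1, 9)) = 17.0
d((1, -8), (-15, -12)) = 16.4924
d((1, -8), (0, -3)) = 5.099 <-- minimum
d((7, -8), (1, 9)) = 18.0278
d((7, -8), (-15, -12)) = 22.3607
d((7, -8), (0, -3)) = 8.6023
d((1, 9), (-15, -12)) = 26.4008
d((1, 9), (0, -3)) = 12.0416
d((-15, -12), (0, -3)) = 17.4929

Closest pair: (1, -8) and (0, -3) with distance 5.099

The closest pair is (1, -8) and (0, -3) with Euclidean distance 5.099. For 6 points, brute-force pairwise comparison is shown above. For large n, the divide-and-conquer algorithm (sort by x, recurse on halves, check the dividing strip) achieves O(n log n).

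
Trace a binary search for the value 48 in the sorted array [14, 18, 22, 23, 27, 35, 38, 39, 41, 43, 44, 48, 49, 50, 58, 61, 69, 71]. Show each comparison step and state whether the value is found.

Binary search for 48 in [14, 18, 22, 23, 27, 35, 38, 39, 41, 43, 44, 48, 49, 50, 58, 61, 69, 71]:

lo=0, hi=17, mid=8, arr[mid]=41 -> 41 < 48, search right half
lo=9, hi=17, mid=13, arr[mid]=50 -> 50 > 48, search left half
lo=9, hi=12, mid=10, arr[mid]=44 -> 44 < 48, search right half
lo=11, hi=12, mid=11, arr[mid]=48 -> Found target at index 11!

Binary search finds 48 at index 11 after 4 comparisons. The search repeatedly halves the search space by comparing with the middle element.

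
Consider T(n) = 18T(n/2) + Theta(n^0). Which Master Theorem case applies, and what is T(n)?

Master Theorem for T(n) = 18T(n/2) + O(n^0):

a = 18, b = 2, c = 0
log_b(a) = log_2(18) = 4.1699

Case 1: c = 0 < log_2(18) = 4.1699
T(n) = O(n^(log_2 18))

For T(n) = 18T(n/2) + O(n^0): log_2(18) = 4.1699. This is Case 1 of the Master Theorem (c < log_b(a), work dominated by leaves), giving O(n^(log_2 18)).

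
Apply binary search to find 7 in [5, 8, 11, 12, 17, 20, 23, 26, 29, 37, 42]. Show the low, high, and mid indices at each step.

Binary search for 7 in [5, 8, 11, 12, 17, 20, 23, 26, 29, 37, 42]:

lo=0, hi=10, mid=5, arr[mid]=20 -> 20 > 7, search left half
lo=0, hi=4, mid=2, arr[mid]=11 -> 11 > 7, search left half
lo=0, hi=1, mid=0, arr[mid]=5 -> 5 < 7, search right half
lo=1, hi=1, mid=1, arr[mid]=8 -> 8 > 7, search left half
lo=1 > hi=0, target 7 not found

Binary search determines that 7 is not in the array after 4 comparisons. The search space was exhausted without finding the target.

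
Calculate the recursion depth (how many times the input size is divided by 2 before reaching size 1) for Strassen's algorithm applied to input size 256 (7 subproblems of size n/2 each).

For divide and conquer with division factor 2:

Problem sizes at each level:
Level 0: 256
Level 1: 128
Level 2: 64
Level 3: 32
Level 4: 16
Level 5: 8
Level 6: 4
Level 7: 2
Level 8: 1

The root is level 0 and the size-1 base case is level 8 (the tree spans levels 0 through 8, i.e. 9 levels counting the root), so the depth is the number of divisions: log_2(256) = 8

The recursion tree depth is log_2(256) = 8. At each level, the problem size is divided by 2, so it takes 8 divisions to reduce to a base case of size 1. The algorithm makes 7 recursive calls at each level.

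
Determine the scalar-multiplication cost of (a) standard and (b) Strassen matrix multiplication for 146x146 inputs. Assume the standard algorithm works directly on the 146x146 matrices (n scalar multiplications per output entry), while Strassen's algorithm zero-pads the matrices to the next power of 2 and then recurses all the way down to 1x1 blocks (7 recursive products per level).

Matrix multiplication for 146x146 matrices:

Strassen's algorithm requires power-of-2 dimensions. Pad 146x146 to 256x256 (next power of 2).

Standard algorithm: 146^3 = 3112136 multiplications
Strassen's algorithm: 7^(log2(256)) = 7^8 = 5764801 multiplications
Difference: 3112136 - 5764801 = -2652665 (Strassen uses MORE here due to padding overhead — for small or just-over-power-of-2 n, padding can outweigh the per-level savings)

Standard: 3112136 multiplications (146^3). Strassen: 5764801 multiplications (7^8, after padding to 256x256). Strassen reduces 8 recursive multiplications to 7 at each level.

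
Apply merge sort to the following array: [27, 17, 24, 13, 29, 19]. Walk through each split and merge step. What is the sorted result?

Merge sort trace:

Split: [27, 17, 24, 13, 29, 19] -> [27, 17, 24] and [13, 29, 19]
  Split: [27, 17, 24] -> [27] and [17, 24]
    Split: [17, 24] -> [17] and [24]
    Merge: [17] + [24] -> [17, 24]
  Merge: [27] + [17, 24] -> [17, 24, 27]
  Split: [13, 29, 19] -> [13] and [29, 19]
    Split: [29, 19] -> [29] and [19]
    Merge: [29] + [19] -> [19, 29]
  Merge: [13] + [19, 29] -> [13, 19, 29]
Merge: [17, 24, 27] + [13, 19, 29] -> [13, 17, 19, 24, 27, 29]

Final sorted array: [13, 17, 19, 24, 27, 29]

The merge sort proceeds by recursively splitting the array and merging sorted halves.
After all merges, the sorted array is [13, 17, 19, 24, 27, 29].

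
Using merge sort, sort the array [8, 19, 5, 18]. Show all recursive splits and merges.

Merge sort trace:

Split: [8, 19, 5, 18] -> [8, 19] and [5, 18]
  Split: [8, 19] -> [8] and [19]
  Merge: [8] + [19] -> [8, 19]
  Split: [5, 18] -> [5] and [18]
  Merge: [5] + [18] -> [5, 18]
Merge: [8, 19] + [5, 18] -> [5, 8, 18, 19]

Final sorted array: [5, 8, 18, 19]

The merge sort proceeds by recursively splitting the array and merging sorted halves.
After all merges, the sorted array is [5, 8, 18, 19].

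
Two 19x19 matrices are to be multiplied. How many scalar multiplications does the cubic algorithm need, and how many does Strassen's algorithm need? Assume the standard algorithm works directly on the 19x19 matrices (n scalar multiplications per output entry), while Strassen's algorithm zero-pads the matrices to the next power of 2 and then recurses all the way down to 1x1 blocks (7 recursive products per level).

Matrix multiplication for 19x19 matrices:

Strassen's algorithm requires power-of-2 dimensions. Pad 19x19 to 32x32 (next power of 2).

Standard algorithm: 19^3 = 6859 multiplications
Strassen's algorithm: 7^(log2(32)) = 7^5 = 16807 multiplications
Difference: 6859 - 16807 = -9948 (Strassen uses MORE here due to padding overhead — for small or just-over-power-of-2 n, padding can outweigh the per-level savings)

Standard: 6859 multiplications (19^3). Strassen: 16807 multiplications (7^5, after padding to 32x32). Strassen reduces 8 recursive multiplications to 7 at each level.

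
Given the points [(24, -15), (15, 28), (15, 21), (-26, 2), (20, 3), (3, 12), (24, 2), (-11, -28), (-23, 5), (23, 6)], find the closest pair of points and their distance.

Computing all pairwise distances among 10 points:

d((24, -15), (15, 28)) = 43.9318
d((24, -15), (15, 21)) = 37.108
d((24, -15), (-26, 2)) = 52.811
d((24, -15), (20, 3)) = 18.4391
d((24, -15), (3, 12)) = 34.2053
d((24, -15), (24, 2)) = 17.0
d((24, -15), (-11, -28)) = 37.3363
d((24, -15), (-23, 5)) = 51.0784
d((24, -15), (23, 6)) = 21.0238
d((15, 28), (15, 21)) = 7.0
d((15, 28), (-26, 2)) = 48.5489
d((15, 28), (20, 3)) = 25.4951
d((15, 28), (3, 12)) = 20.0
d((15, 28), (24, 2)) = 27.5136
d((15, 28), (-11, -28)) = 61.7414
d((15, 28), (-23, 5)) = 44.4185
d((15, 28), (23, 6)) = 23.4094
d((15, 21), (-26, 2)) = 45.1885
d((15, 21), (20, 3)) = 18.6815
d((15, 21), (3, 12)) = 15.0
d((15, 21), (24, 2)) = 21.0238
d((15, 21), (-11, -28)) = 55.4707
d((15, 21), (-23, 5)) = 41.2311
d((15, 21), (23, 6)) = 17.0
d((-26, 2), (20, 3)) = 46.0109
d((-26, 2), (3, 12)) = 30.6757
d((-26, 2), (24, 2)) = 50.0
d((-26, 2), (-11, -28)) = 33.541
d((-26, 2), (-23, 5)) = 4.2426
d((-26, 2), (23, 6)) = 49.163
d((20, 3), (3, 12)) = 19.2354
d((20, 3), (24, 2)) = 4.1231 <-- minimum
d((20, 3), (-11, -28)) = 43.8406
d((20, 3), (-23, 5)) = 43.0465
d((20, 3), (23, 6)) = 4.2426
d((3, 12), (24, 2)) = 23.2594
d((3, 12), (-11, -28)) = 42.3792
d((3, 12), (-23, 5)) = 26.9258
d((3, 12), (23, 6)) = 20.8806
d((24, 2), (-11, -28)) = 46.0977
d((24, 2), (-23, 5)) = 47.0956
d((24, 2), (23, 6)) = 4.1231 <-- minimum
d((-11, -28), (-23, 5)) = 35.1141
d((-11, -28), (23, 6)) = 48.0833
d((-23, 5), (23, 6)) = 46.0109

Minimum distance: 4.1231 (tie among 2 pairs: (20, 3) and (24, 2); (24, 2) and (23, 6))

The minimum Euclidean distance is 4.1231. There is a tie: 2 pairs achieve this minimum — (20, 3) and (24, 2); (24, 2) and (23, 6). Any of these is a valid closest pair. For 10 points, brute-force pairwise comparison is shown above. For large n, the divide-and-conquer algorithm (sort by x, recurse on halves, check the dividing strip) achieves O(n log n).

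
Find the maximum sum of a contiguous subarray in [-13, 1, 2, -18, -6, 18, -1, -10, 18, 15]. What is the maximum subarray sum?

Using Kadane's algorithm on [-13, 1, 2, -18, -6, 18, -1, -10, 18, 15]:

Scanning through the array:
Position 1 (value 1): max_ending_here = 1, max_so_far = 1
Position 2 (value 2): max_ending_here = 3, max_so_far = 3
Position 3 (value -18): max_ending_here = -15, max_so_far = 3
Position 4 (value -6): max_ending_here = -6, max_so_far = 3
Position 5 (value 18): max_ending_here = 18, max_so_far = 18
Position 6 (value -1): max_ending_here = 17, max_so_far = 18
Position 7 (value -10): max_ending_here = 7, max_so_far = 18
Position 8 (value 18): max_ending_here = 25, max_so_far = 25
Position 9 (value 15): max_ending_here = 40, max_so_far = 40

Maximum subarray: [18, -1, -10, 18, 15]
Maximum sum: 40

The maximum subarray is [18, -1, -10, 18, 15] with sum 40. This subarray runs from index 5 to index 9.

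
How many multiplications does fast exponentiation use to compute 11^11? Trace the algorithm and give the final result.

Computing 11^11 by squaring (build up from 11^1; each line after the first costs one multiplication):

11^1 = 11
11^2 = (11^1)^2 = 11^2 = 121
11^4 = (11^2)^2 = 121^2 = 14641
11^5 = 11 * 11^4 = 11 * 14641 = 161051
11^10 = (11^5)^2 = 161051^2 = 25937424601
11^11 = 11 * 11^10 = 11 * 25937424601 = 285311670611

Result: 285311670611
Multiplications needed: 5 (5 lines after 11^1)

11^11 = 285311670611. Using exponentiation by squaring, this requires 5 multiplications. The key idea: if the exponent is even, square the half-power; if odd, multiply by the base once.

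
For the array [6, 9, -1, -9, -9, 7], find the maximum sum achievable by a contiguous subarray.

Using Kadane's algorithm on [6, 9, -1, -9, -9, 7]:

Scanning through the array:
Position 1 (value 9): max_ending_here = 15, max_so_far = 15
Position 2 (value -1): max_ending_here = 14, max_so_far = 15
Position 3 (value -9): max_ending_here = 5, max_so_far = 15
Position 4 (value -9): max_ending_here = -4, max_so_far = 15
Position 5 (value 7): max_ending_here = 7, max_so_far = 15

Maximum subarray: [6, 9]
Maximum sum: 15

The maximum subarray is [6, 9] with sum 15. This subarray runs from index 0 to index 1.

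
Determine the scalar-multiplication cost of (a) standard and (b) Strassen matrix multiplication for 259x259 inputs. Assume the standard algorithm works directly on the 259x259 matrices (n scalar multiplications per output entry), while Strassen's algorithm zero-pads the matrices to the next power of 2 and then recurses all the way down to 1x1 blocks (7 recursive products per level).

Matrix multiplication for 259x259 matrices:

Strassen's algorithm requires power-of-2 dimensions. Pad 259x259 to 512x512 (next power of 2).

Standard algorithm: 259^3 = 17373979 multiplications
Strassen's algorithm: 7^(log2(512)) = 7^9 = 40353607 multiplications
Difference: 17373979 - 40353607 = -22979628 (Strassen uses MORE here due to padding overhead — for small or just-over-power-of-2 n, padding can outweigh the per-level savings)

Standard: 17373979 multiplications (259^3). Strassen: 40353607 multiplications (7^9, after padding to 512x512). Strassen reduces 8 recursive multiplications to 7 at each level.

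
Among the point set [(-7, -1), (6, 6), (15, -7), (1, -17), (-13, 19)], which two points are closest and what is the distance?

Computing all pairwise distances among 5 points:

d((-7, -1), (6, 6)) = 14.7648 <-- minimum
d((-7, -1), (15, -7)) = 22.8035
d((-7, -1), (1, -17)) = 17.8885
d((-7, -1), (-13, 19)) = 20.8806
d((6, 6), (15, -7)) = 15.8114
d((6, 6), (1, -17)) = 23.5372
d((6, 6), (-13, 19)) = 23.0217
d((15, -7), (1, -17)) = 17.2047
d((15, -7), (-13, 19)) = 38.2099
d((1, -17), (-13, 19)) = 38.6264

Closest pair: (-7, -1) and (6, 6) with distance 14.7648

The closest pair is (-7, -1) and (6, 6) with Euclidean distance 14.7648. For 5 points, brute-force pairwise comparison is shown above. For large n, the divide-and-conquer algorithm (sort by x, recurse on halves, check the dividing strip) achieves O(n log n).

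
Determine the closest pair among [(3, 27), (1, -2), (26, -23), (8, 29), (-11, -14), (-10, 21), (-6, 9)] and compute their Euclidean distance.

Computing all pairwise distances among 7 points:

d((3, 27), (1, -2)) = 29.0689
d((3, 27), (26, -23)) = 55.0364
d((3, 27), (8, 29)) = 5.3852 <-- minimum
d((3, 27), (-11, -14)) = 43.3244
d((3, 27), (-10, 21)) = 14.3178
d((3, 27), (-6, 9)) = 20.1246
d((1, -2), (26, -23)) = 32.6497
d((1, -2), (8, 29)) = 31.7805
d((1, -2), (-11, -14)) = 16.9706
d((1, -2), (-10, 21)) = 25.4951
d((1, -2), (-6, 9)) = 13.0384
d((26, -23), (8, 29)) = 55.0273
d((26, -23), (-11, -14)) = 38.0789
d((26, -23), (-10, 21)) = 56.8507
d((26, -23), (-6, 9)) = 45.2548
d((8, 29), (-11, -14)) = 47.0106
d((8, 29), (-10, 21)) = 19.6977
d((8, 29), (-6, 9)) = 24.4131
d((-11, -14), (-10, 21)) = 35.0143
d((-11, -14), (-6, 9)) = 23.5372
d((-10, 21), (-6, 9)) = 12.6491

Closest pair: (3, 27) and (8, 29) with distance 5.3852

The closest pair is (3, 27) and (8, 29) with Euclidean distance 5.3852. For 7 points, brute-force pairwise comparison is shown above. For large n, the divide-and-conquer algorithm (sort by x, recurse on halves, check the dividing strip) achieves O(n log n).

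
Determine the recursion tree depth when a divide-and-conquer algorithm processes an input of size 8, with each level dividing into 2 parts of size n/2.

For divide and conquer with division factor 2:

Problem sizes at each level:
Level 0: 8
Level 1: 4
Level 2: 2
Level 3: 1

The root is level 0 and the size-1 base case is level 3 (the tree spans levels 0 through 3, i.e. 4 levels counting the root), so the depth is the number of divisions: log_2(8) = 3

The recursion tree depth is log_2(8) = 3. At each level, the problem size is divided by 2, so it takes 3 divisions to reduce to a base case of size 1. The algorithm makes 2 recursive calls at each level.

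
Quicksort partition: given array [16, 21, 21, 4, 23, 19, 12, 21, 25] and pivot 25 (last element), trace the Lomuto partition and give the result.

Lomuto partition with pivot = 25:

Initial array: [16, 21, 21, 4, 23, 19, 12, 21, 25]

arr[0]=16 <= 25: swap with position 0, array becomes [16, 21, 21, 4, 23, 19, 12, 21, 25]
arr[1]=21 <= 25: swap with position 1, array becomes [16, 21, 21, 4, 23, 19, 12, 21, 25]
arr[2]=21 <= 25: swap with position 2, array becomes [16, 21, 21, 4, 23, 19, 12, 21, 25]
arr[3]=4 <= 25: swap with position 3, array becomes [16, 21, 21, 4, 23, 19, 12, 21, 25]
arr[4]=23 <= 25: swap with position 4, array becomes [16, 21, 21, 4, 23, 19, 12, 21, 25]
arr[5]=19 <= 25: swap with position 5, array becomes [16, 21, 21, 4, 23, 19, 12, 21, 25]
arr[6]=12 <= 25: swap with position 6, array becomes [16, 21, 21, 4, 23, 19, 12, 21, 25]
arr[7]=21 <= 25: swap with position 7, array becomes [16, 21, 21, 4, 23, 19, 12, 21, 25]

Place pivot at position 8: [16, 21, 21, 4, 23, 19, 12, 21, 25]
Pivot position: 8

After partitioning with pivot 25, the array becomes [16, 21, 21, 4, 23, 19, 12, 21, 25]. The pivot is placed at index 8. All elements to the left of the pivot are <= 25, and all elements to the right are > 25.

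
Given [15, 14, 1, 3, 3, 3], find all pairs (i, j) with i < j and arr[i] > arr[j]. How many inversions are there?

Finding inversions in [15, 14, 1, 3, 3, 3]:

(0, 1): arr[0]=15 > arr[1]=14
(0, 2): arr[0]=15 > arr[2]=1
(0, 3): arr[0]=15 > arr[3]=3
(0, 4): arr[0]=15 > arr[4]=3
(0, 5): arr[0]=15 > arr[5]=3
(1, 2): arr[1]=14 > arr[2]=1
(1, 3): arr[1]=14 > arr[3]=3
(1, 4): arr[1]=14 > arr[4]=3
(1, 5): arr[1]=14 > arr[5]=3

Total inversions: 9

The array has 9 inversion(s): (0,1), (0,2), (0,3), (0,4), (0,5), (1,2), (1,3), (1,4), (1,5). Each pair (i,j) satisfies i < j and arr[i] > arr[j].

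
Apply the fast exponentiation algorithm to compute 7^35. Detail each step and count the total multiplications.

Computing 7^35 by squaring (build up from 7^1; each line after the first costs one multiplication):

7^1 = 7
7^2 = (7^1)^2 = 7^2 = 49
7^4 = (7^2)^2 = 49^2 = 2401
7^8 = (7^4)^2 = 2401^2 = 5764801
7^16 = (7^8)^2 = 5764801^2 = 33232930569601
7^17 = 7 * 7^16 = 7 * 33232930569601 = 232630513987207
7^34 = (7^17)^2 = 232630513987207^2 = 54116956037952111668959660849
7^35 = 7 * 7^34 = 7 * 54116956037952111668959660849 = 378818692265664781682717625943

Result: 378818692265664781682717625943
Multiplications needed: 7 (7 lines after 7^1)

7^35 = 378818692265664781682717625943. Using exponentiation by squaring, this requires 7 multiplications. The key idea: if the exponent is even, square the half-power; if odd, multiply by the base once.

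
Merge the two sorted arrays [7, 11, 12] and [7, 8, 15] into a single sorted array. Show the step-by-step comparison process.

Merging process:

Compare 7 vs 7: take 7 from left. Merged: [7]
Compare 11 vs 7: take 7 from right. Merged: [7, 7]
Compare 11 vs 8: take 8 from right. Merged: [7, 7, 8]
Compare 11 vs 15: take 11 from left. Merged: [7, 7, 8, 11]
Compare 12 vs 15: take 12 from left. Merged: [7, 7, 8, 11, 12]
Append remaining from right: [15]. Merged: [7, 7, 8, 11, 12, 15]

Final merged array: [7, 7, 8, 11, 12, 15]
Total comparisons: 5

The merged array is [7, 7, 8, 11, 12, 15], requiring 5 comparisons. The merge step runs in O(n) time where n is the total number of elements.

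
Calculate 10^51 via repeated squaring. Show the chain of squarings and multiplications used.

Computing 10^51 by squaring (build up from 10^1; each line after the first costs one multiplication):

10^1 = 10
10^2 = (10^1)^2 = 10^2 = 100
10^3 = 10 * 10^2 = 10 * 100 = 1000
10^6 = (10^3)^2 = 1000^2 = 1000000
10^12 = (10^6)^2 = 1000000^2 = 1000000000000
10^24 = (10^12)^2 = 1000000000000^2 = 1000000000000000000000000
10^25 = 10 * 10^24 = 10 * 1000000000000000000000000 = 10000000000000000000000000
10^50 = (10^25)^2 = 10000000000000000000000000^2 = 100000000000000000000000000000000000000000000000000
10^51 = 10 * 10^50 = 10 * 100000000000000000000000000000000000000000000000000 = 1000000000000000000000000000000000000000000000000000

Result: 1000000000000000000000000000000000000000000000000000
Multiplications needed: 8 (8 lines after 10^1)

10^51 = 1000000000000000000000000000000000000000000000000000. Using exponentiation by squaring, this requires 8 multiplications. The key idea: if the exponent is even, square the half-power; if odd, multiply by the base once.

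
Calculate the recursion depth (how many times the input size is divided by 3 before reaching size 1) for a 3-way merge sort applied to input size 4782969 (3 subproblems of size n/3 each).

For divide and conquer with division factor 3:

Problem sizes at each level:
Level 0: 4782969
Level 1: 1594323
Level 2: 531441
Level 3: 177147
Level 4: 59049
Level 5: 19683
Level 6: 6561
Level 7: 2187
Level 8: 729
Level 9: 243
Level 10: 81
Level 11: 27
Level 12: 9
Level 13: 3
Level 14: 1

The root is level 0 and the size-1 base case is level 14 (the tree spans levels 0 through 14, i.e. 15 levels counting the root), so the depth is the number of divisions: log_3(4782969) = 14

The recursion tree depth is log_3(4782969) = 14. At each level, the problem size is divided by 3, so it takes 14 divisions to reduce to a base case of size 1. The algorithm makes 3 recursive calls at each level.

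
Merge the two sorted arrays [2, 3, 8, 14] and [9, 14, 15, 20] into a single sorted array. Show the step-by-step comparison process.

Merging process:

Compare 2 vs 9: take 2 from left. Merged: [2]
Compare 3 vs 9: take 3 from left. Merged: [2, 3]
Compare 8 vs 9: take 8 from left. Merged: [2, 3, 8]
Compare 14 vs 9: take 9 from right. Merged: [2, 3, 8, 9]
Compare 14 vs 14: take 14 from left. Merged: [2, 3, 8, 9, 14]
Append remaining from right: [14, 15, 20]. Merged: [2, 3, 8, 9, 14, 14, 15, 20]

Final merged array: [2, 3, 8, 9, 14, 14, 15, 20]
Total comparisons: 5

The merged array is [2, 3, 8, 9, 14, 14, 15, 20], requiring 5 comparisons. The merge step runs in O(n) time where n is the total number of elements.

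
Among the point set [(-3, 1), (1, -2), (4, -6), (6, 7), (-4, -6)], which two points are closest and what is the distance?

Computing all pairwise distances among 5 points:

d((-3, 1), (1, -2)) = 5.0 <-- minimum
d((-3, 1), (4, -6)) = 9.8995
d((-3, 1), (6, 7)) = 10.8167
d((-3, 1), (-4, -6)) = 7.0711
d((1, -2), (4, -6)) = 5.0 <-- minimum
d((1, -2), (6, 7)) = 10.2956
d((1, -2), (-4, -6)) = 6.4031
d((4, -6), (6, 7)) = 13.1529
d((4, -6), (-4, -6)) = 8.0
d((6, 7), (-4, -6)) = 16.4012

Minimum distance: 5.0 (tie among 2 pairs: (-3, 1) and (1, -2); (1, -2) and (4, -6))

The minimum Euclidean distance is 5.0. There is a tie: 2 pairs achieve this minimum — (-3, 1) and (1, -2); (1, -2) and (4, -6). Any of these is a valid closest pair. For 5 points, brute-force pairwise comparison is shown above. For large n, the divide-and-conquer algorithm (sort by x, recurse on halves, check the dividing strip) achieves O(n log n).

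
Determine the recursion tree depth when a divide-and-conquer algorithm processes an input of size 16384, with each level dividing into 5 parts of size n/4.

For divide and conquer with division factor 4:

Problem sizes at each level:
Level 0: 16384
Level 1: 4096
Level 2: 1024
Level 3: 256
Level 4: 64
Level 5: 16
Level 6: 4
Level 7: 1

The root is level 0 and the size-1 base case is level 7 (the tree spans levels 0 through 7, i.e. 8 levels counting the root), so the depth is the number of divisions: log_4(16384) = 7

The recursion tree depth is log_4(16384) = 7. At each level, the problem size is divided by 4, so it takes 7 divisions to reduce to a base case of size 1. The algorithm makes 5 recursive calls at each level.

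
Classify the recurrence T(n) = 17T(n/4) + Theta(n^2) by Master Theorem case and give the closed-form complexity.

Master Theorem for T(n) = 17T(n/4) + O(n^2):

a = 17, b = 4, c = 2
log_b(a) = log_4(17) = 2.0437

Case 1: c = 2 < log_4(17) = 2.0437
T(n) = O(n^(log_4 17))

For T(n) = 17T(n/4) + O(n^2): log_4(17) = 2.0437. This is Case 1 of the Master Theorem (c < log_b(a), work dominated by leaves), giving O(n^(log_4 17)).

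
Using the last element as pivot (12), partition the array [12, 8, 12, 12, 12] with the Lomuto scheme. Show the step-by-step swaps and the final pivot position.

Lomuto partition with pivot = 12:

Initial array: [12, 8, 12, 12, 12]

arr[0]=12 <= 12: swap with position 0, array becomes [12, 8, 12, 12, 12]
arr[1]=8 <= 12: swap with position 1, array becomes [12, 8, 12, 12, 12]
arr[2]=12 <= 12: swap with position 2, array becomes [12, 8, 12, 12, 12]
arr[3]=12 <= 12: swap with position 3, array becomes [12, 8, 12, 12, 12]

Place pivot at position 4: [12, 8, 12, 12, 12]
Pivot position: 4

After partitioning with pivot 12, the array becomes [12, 8, 12, 12, 12]. The pivot is placed at index 4. All elements to the left of the pivot are <= 12, and all elements to the right are > 12.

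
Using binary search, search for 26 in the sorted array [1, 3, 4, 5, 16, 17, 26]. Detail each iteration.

Binary search for 26 in [1, 3, 4, 5, 16, 17, 26]:

lo=0, hi=6, mid=3, arr[mid]=5 -> 5 < 26, search right half
lo=4, hi=6, mid=5, arr[mid]=17 -> 17 < 26, search right half
lo=6, hi=6, mid=6, arr[mid]=26 -> Found target at index 6!

Binary search finds 26 at index 6 after 3 comparisons. The search repeatedly halves the search space by comparing with the middle element.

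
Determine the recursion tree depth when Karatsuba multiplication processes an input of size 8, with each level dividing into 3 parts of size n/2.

For divide and conquer with division factor 2:

Problem sizes at each level:
Level 0: 8
Level 1: 4
Level 2: 2
Level 3: 1

The root is level 0 and the size-1 base case is level 3 (the tree spans levels 0 through 3, i.e. 4 levels counting the root), so the depth is the number of divisions: log_2(8) = 3

The recursion tree depth is log_2(8) = 3. At each level, the problem size is divided by 2, so it takes 3 divisions to reduce to a base case of size 1. The algorithm makes 3 recursive calls at each level.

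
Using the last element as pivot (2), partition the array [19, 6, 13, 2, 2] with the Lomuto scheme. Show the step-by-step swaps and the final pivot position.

Lomuto partition with pivot = 2:

Initial array: [19, 6, 13, 2, 2]

arr[0]=19 > 2: no swap
arr[1]=6 > 2: no swap
arr[2]=13 > 2: no swap
arr[3]=2 <= 2: swap with position 0, array becomes [2, 6, 13, 19, 2]

Place pivot at position 1: [2, 2, 13, 19, 6]
Pivot position: 1

After partitioning with pivot 2, the array becomes [2, 2, 13, 19, 6]. The pivot is placed at index 1. All elements to the left of the pivot are <= 2, and all elements to the right are > 2.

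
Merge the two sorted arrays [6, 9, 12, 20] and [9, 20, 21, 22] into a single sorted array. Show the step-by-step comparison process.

Merging process:

Compare 6 vs 9: take 6 from left. Merged: [6]
Compare 9 vs 9: take 9 from left. Merged: [6, 9]
Compare 12 vs 9: take 9 from right. Merged: [6, 9, 9]
Compare 12 vs 20: take 12 from left. Merged: [6, 9, 9, 12]
Compare 20 vs 20: take 20 from left. Merged: [6, 9, 9, 12, 20]
Append remaining from right: [20, 21, 22]. Merged: [6, 9, 9, 12, 20, 20, 21, 22]

Final merged array: [6, 9, 9, 12, 20, 20, 21, 22]
Total comparisons: 5

The merged array is [6, 9, 9, 12, 20, 20, 21, 22], requiring 5 comparisons. The merge step runs in O(n) time where n is the total number of elements.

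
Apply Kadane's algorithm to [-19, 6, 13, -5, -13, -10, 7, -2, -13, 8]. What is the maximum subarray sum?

Using Kadane's algorithm on [-19, 6, 13, -5, -13, -10, 7, -2, -13, 8]:

Scanning through the array:
Position 1 (value 6): max_ending_here = 6, max_so_far = 6
Position 2 (value 13): max_ending_here = 19, max_so_far = 19
Position 3 (value -5): max_ending_here = 14, max_so_far = 19
Position 4 (value -13): max_ending_here = 1, max_so_far = 19
Position 5 (value -10): max_ending_here = -9, max_so_far = 19
Position 6 (value 7): max_ending_here = 7, max_so_far = 19
Position 7 (value -2): max_ending_here = 5, max_so_far = 19
Position 8 (value -13): max_ending_here = -8, max_so_far = 19
Position 9 (value 8): max_ending_here = 8, max_so_far = 19

Maximum subarray: [6, 13]
Maximum sum: 19

The maximum subarray is [6, 13] with sum 19. This subarray runs from index 1 to index 2.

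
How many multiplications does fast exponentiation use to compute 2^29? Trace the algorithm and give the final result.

Computing 2^29 by squaring (build up from 2^1; each line after the first costs one multiplication):

2^1 = 2
2^2 = (2^1)^2 = 2^2 = 4
2^3 = 2 * 2^2 = 2 * 4 = 8
2^6 = (2^3)^2 = 8^2 = 64
2^7 = 2 * 2^6 = 2 * 64 = 128
2^14 = (2^7)^2 = 128^2 = 16384
2^28 = (2^14)^2 = 16384^2 = 268435456
2^29 = 2 * 2^28 = 2 * 268435456 = 536870912

Result: 536870912
Multiplications needed: 7 (7 lines after 2^1)

2^29 = 536870912. Using exponentiation by squaring, this requires 7 multiplications. The key idea: if the exponent is even, square the half-power; if odd, multiply by the base once.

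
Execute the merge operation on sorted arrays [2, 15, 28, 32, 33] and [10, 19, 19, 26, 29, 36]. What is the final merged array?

Merging process:

Compare 2 vs 10: take 2 from left. Merged: [2]
Compare 15 vs 10: take 10 from right. Merged: [2, 10]
Compare 15 vs 19: take 15 from left. Merged: [2, 10, 15]
Compare 28 vs 19: take 19 from right. Merged: [2, 10, 15, 19]
Compare 28 vs 19: take 19 from right. Merged: [2, 10, 15, 19, 19]
Compare 28 vs 26: take 26 from right. Merged: [2, 10, 15, 19, 19, 26]
Compare 28 vs 29: take 28 from left. Merged: [2, 10, 15, 19, 19, 26, 28]
Compare 32 vs 29: take 29 from right. Merged: [2, 10, 15, 19, 19, 26, 28, 29]
Compare 32 vs 36: take 32 from left. Merged: [2, 10, 15, 19, 19, 26, 28, 29, 32]
Compare 33 vs 36: take 33 from left. Merged: [2, 10, 15, 19, 19, 26, 28, 29, 32, 33]
Append remaining from right: [36]. Merged: [2, 10, 15, 19, 19, 26, 28, 29, 32, 33, 36]

Final merged array: [2, 10, 15, 19, 19, 26, 28, 29, 32, 33, 36]
Total comparisons: 10

The merged array is [2, 10, 15, 19, 19, 26, 28, 29, 32, 33, 36], requiring 10 comparisons. The merge step runs in O(n) time where n is the total number of elements.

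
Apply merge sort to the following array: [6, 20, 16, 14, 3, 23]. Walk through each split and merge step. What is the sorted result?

Merge sort trace:

Split: [6, 20, 16, 14, 3, 23] -> [6, 20, 16] and [14, 3, 23]
  Split: [6, 20, 16] -> [6] and [20, 16]
    Split: [20, 16] -> [20] and [16]
    Merge: [20] + [16] -> [16, 20]
  Merge: [6] + [16, 20] -> [6, 16, 20]
  Split: [14, 3, 23] -> [14] and [3, 23]
    Split: [3, 23] -> [3] and [23]
    Merge: [3] + [23] -> [3, 23]
  Merge: [14] + [3, 23] -> [3, 14, 23]
Merge: [6, 16, 20] + [3, 14, 23] -> [3, 6, 14, 16, 20, 23]

Final sorted array: [3, 6, 14, 16, 20, 23]

The merge sort proceeds by recursively splitting the array and merging sorted halves.
After all merges, the sorted array is [3, 6, 14, 16, 20, 23].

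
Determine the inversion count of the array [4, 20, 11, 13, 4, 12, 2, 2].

Finding inversions in [4, 20, 11, 13, 4, 12, 2, 2]:

(0, 6): arr[0]=4 > arr[6]=2
(0, 7): arr[0]=4 > arr[7]=2
(1, 2): arr[1]=20 > arr[2]=11
(1, 3): arr[1]=20 > arr[3]=13
(1, 4): arr[1]=20 > arr[4]=4
(1, 5): arr[1]=20 > arr[5]=12
(1, 6): arr[1]=20 > arr[6]=2
(1, 7): arr[1]=20 > arr[7]=2
(2, 4): arr[2]=11 > arr[4]=4
(2, 6): arr[2]=11 > arr[6]=2
(2, 7): arr[2]=11 > arr[7]=2
(3, 4): arr[3]=13 > arr[4]=4
(3, 5): arr[3]=13 > arr[5]=12
(3, 6): arr[3]=13 > arr[6]=2
(3, 7): arr[3]=13 > arr[7]=2
(4, 6): arr[4]=4 > arr[6]=2
(4, 7): arr[4]=4 > arr[7]=2
(5, 6): arr[5]=12 > arr[6]=2
(5, 7): arr[5]=12 > arr[7]=2

Total inversions: 19

The array has 19 inversion(s): (0,6), (0,7), (1,2), (1,3), (1,4), (1,5), (1,6), (1,7), (2,4), (2,6), (2,7), (3,4), (3,5), (3,6), (3,7), (4,6), (4,7), (5,6), (5,7). Each pair (i,j) satisfies i < j and arr[i] > arr[j].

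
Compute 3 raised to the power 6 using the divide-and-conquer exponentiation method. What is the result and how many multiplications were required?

Computing 3^6 by squaring (build up from 3^1; each line after the first costs one multiplication):

3^1 = 3
3^2 = (3^1)^2 = 3^2 = 9
3^3 = 3 * 3^2 = 3 * 9 = 27
3^6 = (3^3)^2 = 27^2 = 729

Result: 729
Multiplications needed: 3 (3 lines after 3^1)

3^6 = 729. Using exponentiation by squaring, this requires 3 multiplications. The key idea: if the exponent is even, square the half-power; if odd, multiply by the base once.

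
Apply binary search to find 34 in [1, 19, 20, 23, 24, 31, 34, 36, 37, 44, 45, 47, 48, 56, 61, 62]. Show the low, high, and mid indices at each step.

Binary search for 34 in [1, 19, 20, 23, 24, 31, 34, 36, 37, 44, 45, 47, 48, 56, 61, 62]:

lo=0, hi=15, mid=7, arr[mid]=36 -> 36 > 34, search left half
lo=0, hi=6, mid=3, arr[mid]=23 -> 23 < 34, search right half
lo=4, hi=6, mid=5, arr[mid]=31 -> 31 < 34, search right half
lo=6, hi=6, mid=6, arr[mid]=34 -> Found target at index 6!

Binary search finds 34 at index 6 after 4 comparisons. The search repeatedly halves the search space by comparing with the middle element.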